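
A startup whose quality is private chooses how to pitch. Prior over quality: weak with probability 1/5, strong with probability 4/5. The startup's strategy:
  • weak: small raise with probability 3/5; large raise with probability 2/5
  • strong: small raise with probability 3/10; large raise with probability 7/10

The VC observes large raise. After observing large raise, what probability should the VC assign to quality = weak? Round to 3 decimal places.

P(large raise) = (1/5)·(2/5) + (4/5)·(7/10) = 16/25
P(weak | large raise) = ((1/5)·(2/5)) / (16/25) = (2/25) / (16/25) = 1/8

0.125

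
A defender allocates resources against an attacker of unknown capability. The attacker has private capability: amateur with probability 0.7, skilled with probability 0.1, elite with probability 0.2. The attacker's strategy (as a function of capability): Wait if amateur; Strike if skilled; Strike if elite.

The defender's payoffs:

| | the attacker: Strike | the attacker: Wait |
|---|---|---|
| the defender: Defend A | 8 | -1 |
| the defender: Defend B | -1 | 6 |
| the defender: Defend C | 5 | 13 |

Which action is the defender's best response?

E[Defend A] = 0.7·(-1) + 0.1·(8) + 0.2·(8) = 1.7
E[Defend B] = 0.7·(6) + 0.1·(-1) + 0.2·(-1) = 3.9
E[Defend C] = 0.7·(13) + 0.1·(5) + 0.2·(5) = 10.6
Best response: Defend C (10.6 is the largest).

Defend C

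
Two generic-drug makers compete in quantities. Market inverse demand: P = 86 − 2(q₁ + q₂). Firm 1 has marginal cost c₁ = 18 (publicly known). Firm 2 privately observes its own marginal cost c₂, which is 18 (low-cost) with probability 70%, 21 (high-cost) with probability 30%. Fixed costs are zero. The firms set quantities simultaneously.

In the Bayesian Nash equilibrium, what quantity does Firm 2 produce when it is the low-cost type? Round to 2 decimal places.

Firm 2 with cost c maximizes (86 − 2(q₁+q₂) − c)·q₂, giving q₂(c) = (86 − c − 2q₁)/4.
E[c₂] = 0.7·18 + 0.3·21 = 18.9
Firm 1's FOC against E[q₂] yields q₁ = (86 − 2·18 + E[c₂])/6 = (86 − 36 + 18.9)/6 = 11.4833.
q₂(low-cost) = (86 − 18 − 2·11.4833)/4 = 11.2583.

11.26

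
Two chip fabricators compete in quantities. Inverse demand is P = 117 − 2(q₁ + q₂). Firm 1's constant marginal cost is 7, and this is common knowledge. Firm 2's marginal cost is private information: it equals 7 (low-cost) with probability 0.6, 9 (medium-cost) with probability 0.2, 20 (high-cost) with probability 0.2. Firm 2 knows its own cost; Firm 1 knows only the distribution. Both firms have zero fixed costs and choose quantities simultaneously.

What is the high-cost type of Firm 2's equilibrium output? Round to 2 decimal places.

Firm 2 with cost c maximizes (117 − 2(q₁+q₂) − c)·q₂, giving q₂(c) = (117 − c − 2q₁)/4.
E[c₂] = 0.6·7 + 0.2·9 + 0.2·20 = 10
Firm 1's FOC against E[q₂] yields q₁ = (117 − 2·7 + E[c₂])/6 = (117 − 14 + 10)/6 = 18.8333.
q₂(high-cost) = (117 − 20 − 2·18.8333)/4 = 14.8333.

14.83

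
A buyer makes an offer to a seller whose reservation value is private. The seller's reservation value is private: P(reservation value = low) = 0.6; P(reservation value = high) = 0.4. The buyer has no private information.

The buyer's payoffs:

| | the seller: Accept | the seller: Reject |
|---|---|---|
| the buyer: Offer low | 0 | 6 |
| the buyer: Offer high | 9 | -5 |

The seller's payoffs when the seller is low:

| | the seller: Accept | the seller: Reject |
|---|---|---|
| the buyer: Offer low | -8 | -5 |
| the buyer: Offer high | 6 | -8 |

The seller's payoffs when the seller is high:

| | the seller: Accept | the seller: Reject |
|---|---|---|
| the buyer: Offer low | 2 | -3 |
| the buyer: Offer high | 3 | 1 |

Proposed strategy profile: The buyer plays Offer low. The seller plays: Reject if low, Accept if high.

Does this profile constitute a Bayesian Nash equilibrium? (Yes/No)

A profile is a BNE iff every type of every player is best-responding given beliefs about the other side.
The buyer plays Offer low: E[Offer low] = 0.6·(6) + 0.4·(0) = 3.6; E[Offer high] = 0.6. Best-responding. ✓
The seller (reservation value low), facing Offer low: Accept gives -8, Reject gives -5. Proposed Reject is best. ✓
The seller (reservation value high), facing Offer low: Accept gives 2, Reject gives -3. Proposed Accept is best. ✓

Yes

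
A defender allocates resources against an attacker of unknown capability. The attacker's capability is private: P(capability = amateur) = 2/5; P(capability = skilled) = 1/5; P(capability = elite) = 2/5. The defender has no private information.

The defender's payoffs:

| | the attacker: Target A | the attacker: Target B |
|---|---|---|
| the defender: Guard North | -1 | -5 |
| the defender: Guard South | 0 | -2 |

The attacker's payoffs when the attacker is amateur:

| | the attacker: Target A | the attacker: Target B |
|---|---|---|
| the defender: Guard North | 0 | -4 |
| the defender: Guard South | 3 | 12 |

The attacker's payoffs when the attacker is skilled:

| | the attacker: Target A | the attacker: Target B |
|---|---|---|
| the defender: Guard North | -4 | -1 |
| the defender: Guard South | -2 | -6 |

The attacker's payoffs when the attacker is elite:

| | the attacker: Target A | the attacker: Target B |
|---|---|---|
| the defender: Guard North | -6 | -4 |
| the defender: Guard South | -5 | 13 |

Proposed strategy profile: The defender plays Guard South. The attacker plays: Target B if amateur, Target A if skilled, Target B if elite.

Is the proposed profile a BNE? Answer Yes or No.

A profile is a BNE iff every type of every player is best-responding given beliefs about the other side.
The defender plays Guard South: E[Guard South] = 2/5·(-2) + 1/5·(0) + 2/5·(-2) = -8/5; E[Guard North] = -21/5. Best-responding. ✓
The attacker (capability amateur), facing Guard South: Target A gives 3, Target B gives 12. Proposed Target B is best. ✓
The attacker (capability skilled), facing Guard South: Target A gives -2, Target B gives -6. Proposed Target A is best. ✓
The attacker (capability elite), facing Guard South: Target A gives -5, Target B gives 13. Proposed Target B is best. ✓

Yes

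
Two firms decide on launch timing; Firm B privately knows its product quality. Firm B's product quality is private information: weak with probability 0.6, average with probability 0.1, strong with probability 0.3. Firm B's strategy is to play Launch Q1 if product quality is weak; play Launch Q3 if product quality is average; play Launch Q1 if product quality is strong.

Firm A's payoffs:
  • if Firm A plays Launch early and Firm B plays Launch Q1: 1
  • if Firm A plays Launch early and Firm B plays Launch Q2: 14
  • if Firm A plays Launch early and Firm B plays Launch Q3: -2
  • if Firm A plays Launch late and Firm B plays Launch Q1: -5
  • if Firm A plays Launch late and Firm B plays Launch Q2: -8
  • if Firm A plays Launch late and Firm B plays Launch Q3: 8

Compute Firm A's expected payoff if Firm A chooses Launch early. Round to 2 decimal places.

E[Launch early] = 0.6·1 + 0.1·(-2) + 0.3·1 = 0.6 + (-0.2) + 0.3 = 0.7

0.70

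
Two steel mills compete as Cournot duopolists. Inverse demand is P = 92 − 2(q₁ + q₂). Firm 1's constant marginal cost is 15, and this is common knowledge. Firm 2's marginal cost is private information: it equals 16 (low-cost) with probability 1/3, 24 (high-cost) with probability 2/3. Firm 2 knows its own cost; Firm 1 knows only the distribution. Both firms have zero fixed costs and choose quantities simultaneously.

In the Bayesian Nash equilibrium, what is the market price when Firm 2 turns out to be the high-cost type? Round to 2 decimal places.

Type-c best response for Firm 2: q₂(c) = (92 − c)/4 − q₁/2.
Firm 1 maximizes expected profit; its first-order condition is 92 − 4q₁ − 2E[q₂] − 15 = 0.
Substituting E[q₂] and solving: E[c₂] = 21.3333, so q₁ = (92 − 2·15 + 21.3333)/6 = 13.8889.
q₂(high-cost) = 10.0556, so P = 92 − 2·(13.8889 + 10.0556) = 44.1111.

44.11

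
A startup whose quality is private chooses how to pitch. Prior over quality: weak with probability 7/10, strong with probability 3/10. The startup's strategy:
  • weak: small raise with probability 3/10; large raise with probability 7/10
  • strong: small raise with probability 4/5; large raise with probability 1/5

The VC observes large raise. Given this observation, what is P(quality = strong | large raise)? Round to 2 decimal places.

P(large raise) = (7/10)·(7/10) + (3/10)·(1/5) = 11/20
P(strong | large raise) = ((3/10)·(1/5)) / (11/20) = (3/50) / (11/20) = 6/55

0.11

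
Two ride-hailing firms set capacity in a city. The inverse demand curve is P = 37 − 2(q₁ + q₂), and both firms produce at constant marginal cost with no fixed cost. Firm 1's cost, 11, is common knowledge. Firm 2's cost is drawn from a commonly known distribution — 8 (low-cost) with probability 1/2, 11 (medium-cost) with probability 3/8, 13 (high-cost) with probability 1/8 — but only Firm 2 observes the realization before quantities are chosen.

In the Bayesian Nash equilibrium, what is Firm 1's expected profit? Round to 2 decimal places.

34.03

Firm 2 with cost c maximizes (37 − 2(q₁+q₂) − c)·q₂, giving q₂(c) = (37 − c − 2q₁)/4.
E[c₂] = 1/2·8 + 3/8·11 + 1/8·13 = 9.75
Firm 1's FOC against E[q₂] yields q₁ = (37 − 2·11 + E[c₂])/6 = (37 − 22 + 9.75)/6 = 4.125.
E[P] = 37 − 2·(q₁ + E[q₂]) = 19.25; Firm 1's expected profit = (E[P] − 11)·q₁ = (19.25 − 11)·4.125 = 34.0312.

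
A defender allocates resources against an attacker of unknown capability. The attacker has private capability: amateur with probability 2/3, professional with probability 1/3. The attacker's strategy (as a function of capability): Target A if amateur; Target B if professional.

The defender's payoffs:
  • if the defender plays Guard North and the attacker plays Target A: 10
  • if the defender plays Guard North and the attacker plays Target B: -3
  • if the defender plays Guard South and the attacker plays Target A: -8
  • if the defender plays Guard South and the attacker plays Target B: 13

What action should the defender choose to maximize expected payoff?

Compute the defender's expected payoff for each action, taking the expectation over the attacker's type.
E[Guard North] = 2/3·(10) + 1/3·(-3) = 17/3
E[Guard South] = 2/3·(-8) + 1/3·(13) = -1
Best response: Guard North (17/3 is the largest).

Guard North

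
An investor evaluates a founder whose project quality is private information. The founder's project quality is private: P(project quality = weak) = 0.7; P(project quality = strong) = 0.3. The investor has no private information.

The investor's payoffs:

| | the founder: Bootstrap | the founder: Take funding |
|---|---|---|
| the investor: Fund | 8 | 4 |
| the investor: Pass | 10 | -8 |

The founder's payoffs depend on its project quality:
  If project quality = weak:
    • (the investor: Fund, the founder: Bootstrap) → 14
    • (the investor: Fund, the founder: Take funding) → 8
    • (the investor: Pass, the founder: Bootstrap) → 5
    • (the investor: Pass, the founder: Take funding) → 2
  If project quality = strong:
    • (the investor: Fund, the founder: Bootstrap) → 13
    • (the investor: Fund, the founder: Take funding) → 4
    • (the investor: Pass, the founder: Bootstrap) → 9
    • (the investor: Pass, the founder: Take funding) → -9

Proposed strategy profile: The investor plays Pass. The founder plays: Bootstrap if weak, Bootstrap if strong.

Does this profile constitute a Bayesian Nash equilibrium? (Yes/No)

Yes

A profile is a BNE iff every type of every player is best-responding given beliefs about the other side.
The investor plays Pass: E[Pass] = 0.7·(10) + 0.3·(10) = 10; E[Fund] = 8. Best-responding. ✓
The founder (project quality weak), facing Pass: Bootstrap gives 5, Take funding gives 2. Proposed Bootstrap is best. ✓
The founder (project quality strong), facing Pass: Bootstrap gives 9, Take funding gives -9. Proposed Bootstrap is best. ✓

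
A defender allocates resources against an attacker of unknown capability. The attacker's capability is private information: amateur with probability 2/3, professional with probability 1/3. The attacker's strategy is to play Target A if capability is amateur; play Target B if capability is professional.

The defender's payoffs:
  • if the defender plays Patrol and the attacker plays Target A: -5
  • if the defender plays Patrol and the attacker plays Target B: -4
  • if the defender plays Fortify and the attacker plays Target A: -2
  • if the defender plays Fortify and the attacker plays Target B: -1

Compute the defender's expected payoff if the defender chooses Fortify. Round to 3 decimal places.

Take the expectation over the attacker's capability, weighting each type's action by its prior probability.
E[Fortify] = 2/3·(-2) + 1/3·(-1) = (-4/3) + (-1/3) = -5/3

-1.667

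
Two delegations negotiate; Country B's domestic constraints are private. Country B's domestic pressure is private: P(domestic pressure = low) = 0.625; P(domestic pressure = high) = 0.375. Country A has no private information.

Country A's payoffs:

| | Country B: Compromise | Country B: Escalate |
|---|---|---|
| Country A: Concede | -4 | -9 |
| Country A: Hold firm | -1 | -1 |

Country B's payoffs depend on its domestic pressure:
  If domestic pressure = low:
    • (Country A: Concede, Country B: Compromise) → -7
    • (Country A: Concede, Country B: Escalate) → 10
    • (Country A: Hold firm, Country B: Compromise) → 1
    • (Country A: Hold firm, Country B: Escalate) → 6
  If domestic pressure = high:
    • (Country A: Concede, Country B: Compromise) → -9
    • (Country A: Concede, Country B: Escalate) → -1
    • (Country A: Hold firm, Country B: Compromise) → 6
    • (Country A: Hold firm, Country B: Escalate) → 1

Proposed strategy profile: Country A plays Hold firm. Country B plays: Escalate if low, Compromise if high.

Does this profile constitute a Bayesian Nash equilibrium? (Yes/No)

Country A plays Hold firm: E[Hold firm] = 0.625·(-1) + 0.375·(-1) = -1; E[Concede] = -7.125. Best-responding. ✓
Country B (domestic pressure low), facing Hold firm: Compromise gives 1, Escalate gives 6. Proposed Escalate is best. ✓
Country B (domestic pressure high), facing Hold firm: Compromise gives 6, Escalate gives 1. Proposed Compromise is best. ✓

Yes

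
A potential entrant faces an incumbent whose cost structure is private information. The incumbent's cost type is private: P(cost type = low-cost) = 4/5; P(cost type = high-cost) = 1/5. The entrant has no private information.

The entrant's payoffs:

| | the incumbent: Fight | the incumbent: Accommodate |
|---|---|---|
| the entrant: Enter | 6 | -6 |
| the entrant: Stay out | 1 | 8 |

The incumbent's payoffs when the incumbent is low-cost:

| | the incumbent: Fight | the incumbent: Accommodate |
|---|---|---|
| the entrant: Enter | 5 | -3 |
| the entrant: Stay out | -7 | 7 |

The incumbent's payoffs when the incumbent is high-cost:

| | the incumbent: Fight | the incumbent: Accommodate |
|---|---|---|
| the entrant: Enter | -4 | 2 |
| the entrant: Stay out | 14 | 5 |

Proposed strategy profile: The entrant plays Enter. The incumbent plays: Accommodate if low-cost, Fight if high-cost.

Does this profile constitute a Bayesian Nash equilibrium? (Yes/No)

A profile is a BNE iff every type of every player is best-responding given beliefs about the other side.
The entrant plays Enter: E[Enter] = 4/5·(-6) + 1/5·(6) = -18/5; E[Stay out] = 33/5. Not best-responding. ✗
The incumbent (cost type low-cost), facing Enter: Fight gives 5, Accommodate gives -3. Proposed Accommodate is not best — profitable deviation exists. ✗
The incumbent (cost type high-cost), facing Enter: Fight gives -4, Accommodate gives 2. Proposed Fight is not best — profitable deviation exists. ✗

No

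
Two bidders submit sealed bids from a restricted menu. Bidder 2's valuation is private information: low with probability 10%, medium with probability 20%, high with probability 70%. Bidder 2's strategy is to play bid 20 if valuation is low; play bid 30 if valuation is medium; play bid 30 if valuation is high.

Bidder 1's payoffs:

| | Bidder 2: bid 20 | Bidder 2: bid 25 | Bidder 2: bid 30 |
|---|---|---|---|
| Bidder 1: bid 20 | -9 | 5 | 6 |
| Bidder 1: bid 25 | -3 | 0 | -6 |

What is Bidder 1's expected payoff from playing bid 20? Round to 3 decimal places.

4.500

E[bid 20] = 0.1·(-9) + 0.2·6 + 0.7·6 = (-0.9) + 1.2 + 4.2 = 4.5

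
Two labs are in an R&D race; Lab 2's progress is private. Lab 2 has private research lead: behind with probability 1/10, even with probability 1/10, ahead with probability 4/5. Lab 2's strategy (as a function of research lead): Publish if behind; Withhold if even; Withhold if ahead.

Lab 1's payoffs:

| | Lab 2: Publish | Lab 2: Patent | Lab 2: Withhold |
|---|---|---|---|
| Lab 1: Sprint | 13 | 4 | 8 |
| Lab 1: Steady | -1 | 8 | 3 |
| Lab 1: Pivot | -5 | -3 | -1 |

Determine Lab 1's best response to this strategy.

E[Sprint] = 1/10·(13) + 1/10·(8) + 4/5·(8) = 17/2
E[Steady] = 1/10·(-1) + 1/10·(3) + 4/5·(3) = 13/5
E[Pivot] = 1/10·(-5) + 1/10·(-1) + 4/5·(-1) = -7/5
Best response: Sprint (17/2 is the largest).

Sprint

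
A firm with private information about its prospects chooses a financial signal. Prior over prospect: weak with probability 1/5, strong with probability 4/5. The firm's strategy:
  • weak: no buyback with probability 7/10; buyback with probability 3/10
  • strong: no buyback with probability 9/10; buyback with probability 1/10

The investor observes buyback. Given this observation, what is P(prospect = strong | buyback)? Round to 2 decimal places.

P(buyback) = (1/5)·(3/10) + (4/5)·(1/10) = 7/50
P(strong | buyback) = ((4/5)·(1/10)) / (7/50) = (2/25) / (7/50) = 4/7

0.57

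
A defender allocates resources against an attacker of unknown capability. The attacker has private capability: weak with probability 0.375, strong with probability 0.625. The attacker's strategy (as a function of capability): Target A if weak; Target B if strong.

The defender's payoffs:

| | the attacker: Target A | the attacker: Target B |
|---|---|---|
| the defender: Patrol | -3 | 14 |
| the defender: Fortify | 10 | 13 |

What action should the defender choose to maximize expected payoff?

Fortify

E[Patrol] = 0.375·(-3) + 0.625·(14) = 7.625
E[Fortify] = 0.375·(10) + 0.625·(13) = 11.875
Best response: Fortify (11.875 is the largest).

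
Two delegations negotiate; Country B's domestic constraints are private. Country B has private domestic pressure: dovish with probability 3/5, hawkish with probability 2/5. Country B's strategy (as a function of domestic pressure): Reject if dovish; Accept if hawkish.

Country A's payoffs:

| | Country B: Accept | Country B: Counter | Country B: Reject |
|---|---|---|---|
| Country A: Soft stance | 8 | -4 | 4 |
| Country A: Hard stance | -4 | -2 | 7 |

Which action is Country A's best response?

Soft stance

E[Soft stance] = 3/5·(4) + 2/5·(8) = 28/5
E[Hard stance] = 3/5·(7) + 2/5·(-4) = 13/5
Best response: Soft stance (28/5 is the largest).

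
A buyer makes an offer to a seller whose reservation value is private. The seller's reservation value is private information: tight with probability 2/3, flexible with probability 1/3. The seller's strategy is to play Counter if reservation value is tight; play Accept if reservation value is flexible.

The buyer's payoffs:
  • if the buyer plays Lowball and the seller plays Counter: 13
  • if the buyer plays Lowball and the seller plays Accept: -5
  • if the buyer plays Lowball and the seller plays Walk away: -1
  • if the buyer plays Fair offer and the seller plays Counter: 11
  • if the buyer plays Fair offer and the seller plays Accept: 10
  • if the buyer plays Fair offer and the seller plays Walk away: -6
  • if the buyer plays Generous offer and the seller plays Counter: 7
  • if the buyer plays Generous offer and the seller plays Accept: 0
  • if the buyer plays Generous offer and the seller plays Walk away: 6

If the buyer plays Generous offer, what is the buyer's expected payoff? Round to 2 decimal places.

Take the expectation over the seller's reservation value, weighting each type's action by its prior probability.
E[Generous offer] = 2/3·7 + 1/3·0 = 14/3 + 0 = 14/3

4.67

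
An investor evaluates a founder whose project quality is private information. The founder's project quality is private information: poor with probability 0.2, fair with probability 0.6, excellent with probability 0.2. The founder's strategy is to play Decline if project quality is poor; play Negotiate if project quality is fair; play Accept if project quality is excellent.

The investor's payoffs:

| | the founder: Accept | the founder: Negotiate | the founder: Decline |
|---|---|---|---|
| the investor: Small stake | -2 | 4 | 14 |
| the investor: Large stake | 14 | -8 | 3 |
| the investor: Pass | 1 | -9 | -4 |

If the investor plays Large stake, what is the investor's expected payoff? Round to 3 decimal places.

-1.400

E[Large stake] = 0.2·3 + 0.6·(-8) + 0.2·14 = 0.6 + (-4.8) + 2.8 = -1.4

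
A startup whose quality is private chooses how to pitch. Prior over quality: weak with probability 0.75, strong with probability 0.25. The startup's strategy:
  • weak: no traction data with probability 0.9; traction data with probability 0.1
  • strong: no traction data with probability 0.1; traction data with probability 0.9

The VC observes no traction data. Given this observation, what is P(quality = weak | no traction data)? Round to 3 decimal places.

0.964

P(no traction data) = 0.75·0.9 + 0.25·0.1 = 0.7
P(weak | no traction data) = (0.75·0.9) / 0.7 = 0.675 / 0.7 = 0.964286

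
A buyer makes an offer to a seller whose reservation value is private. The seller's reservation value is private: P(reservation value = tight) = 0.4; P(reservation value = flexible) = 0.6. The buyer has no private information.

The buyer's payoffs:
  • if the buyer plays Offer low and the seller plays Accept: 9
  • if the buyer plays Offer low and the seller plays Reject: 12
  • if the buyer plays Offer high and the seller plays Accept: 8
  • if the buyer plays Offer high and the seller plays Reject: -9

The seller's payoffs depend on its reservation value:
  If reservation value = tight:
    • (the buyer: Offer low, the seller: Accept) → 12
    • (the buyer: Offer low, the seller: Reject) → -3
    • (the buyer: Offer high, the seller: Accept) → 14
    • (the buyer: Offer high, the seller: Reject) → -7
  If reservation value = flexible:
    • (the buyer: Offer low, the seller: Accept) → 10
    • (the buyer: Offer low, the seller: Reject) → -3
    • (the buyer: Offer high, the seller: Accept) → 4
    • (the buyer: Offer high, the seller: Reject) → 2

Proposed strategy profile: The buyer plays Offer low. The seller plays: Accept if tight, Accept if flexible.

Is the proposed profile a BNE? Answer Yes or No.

Yes

A profile is a BNE iff every type of every player is best-responding given beliefs about the other side.
The buyer plays Offer low: E[Offer low] = 0.4·(9) + 0.6·(9) = 9; E[Offer high] = 8. Best-responding. ✓
The seller (reservation value tight), facing Offer low: Accept gives 12, Reject gives -3. Proposed Accept is best. ✓
The seller (reservation value flexible), facing Offer low: Accept gives 10, Reject gives -3. Proposed Accept is best. ✓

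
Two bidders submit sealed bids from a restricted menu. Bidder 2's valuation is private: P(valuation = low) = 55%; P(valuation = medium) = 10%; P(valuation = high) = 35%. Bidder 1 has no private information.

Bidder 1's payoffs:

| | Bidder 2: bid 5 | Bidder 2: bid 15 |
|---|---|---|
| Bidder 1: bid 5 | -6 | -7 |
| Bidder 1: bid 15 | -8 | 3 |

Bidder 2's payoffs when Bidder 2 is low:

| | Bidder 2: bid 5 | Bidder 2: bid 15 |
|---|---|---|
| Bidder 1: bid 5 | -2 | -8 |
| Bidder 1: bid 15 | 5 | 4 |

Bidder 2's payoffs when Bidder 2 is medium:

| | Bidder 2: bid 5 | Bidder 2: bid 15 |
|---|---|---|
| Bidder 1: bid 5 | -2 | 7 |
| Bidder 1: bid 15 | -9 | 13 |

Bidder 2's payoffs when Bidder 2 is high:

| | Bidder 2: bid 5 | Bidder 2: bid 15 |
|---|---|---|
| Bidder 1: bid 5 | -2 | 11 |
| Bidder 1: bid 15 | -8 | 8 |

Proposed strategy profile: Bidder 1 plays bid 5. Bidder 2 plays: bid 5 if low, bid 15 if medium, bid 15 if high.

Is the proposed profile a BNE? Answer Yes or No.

Bidder 1 plays bid 5: E[bid 5] = 0.55·(-6) + 0.1·(-7) + 0.35·(-7) = -6.45; E[bid 15] = -3.05. Not best-responding. ✗
Bidder 2 (valuation low), facing bid 5: bid 5 gives -2, bid 15 gives -8. Proposed bid 5 is best. ✓
Bidder 2 (valuation medium), facing bid 5: bid 5 gives -2, bid 15 gives 7. Proposed bid 15 is best. ✓
Bidder 2 (valuation high), facing bid 5: bid 5 gives -2, bid 15 gives 11. Proposed bid 15 is best. ✓

No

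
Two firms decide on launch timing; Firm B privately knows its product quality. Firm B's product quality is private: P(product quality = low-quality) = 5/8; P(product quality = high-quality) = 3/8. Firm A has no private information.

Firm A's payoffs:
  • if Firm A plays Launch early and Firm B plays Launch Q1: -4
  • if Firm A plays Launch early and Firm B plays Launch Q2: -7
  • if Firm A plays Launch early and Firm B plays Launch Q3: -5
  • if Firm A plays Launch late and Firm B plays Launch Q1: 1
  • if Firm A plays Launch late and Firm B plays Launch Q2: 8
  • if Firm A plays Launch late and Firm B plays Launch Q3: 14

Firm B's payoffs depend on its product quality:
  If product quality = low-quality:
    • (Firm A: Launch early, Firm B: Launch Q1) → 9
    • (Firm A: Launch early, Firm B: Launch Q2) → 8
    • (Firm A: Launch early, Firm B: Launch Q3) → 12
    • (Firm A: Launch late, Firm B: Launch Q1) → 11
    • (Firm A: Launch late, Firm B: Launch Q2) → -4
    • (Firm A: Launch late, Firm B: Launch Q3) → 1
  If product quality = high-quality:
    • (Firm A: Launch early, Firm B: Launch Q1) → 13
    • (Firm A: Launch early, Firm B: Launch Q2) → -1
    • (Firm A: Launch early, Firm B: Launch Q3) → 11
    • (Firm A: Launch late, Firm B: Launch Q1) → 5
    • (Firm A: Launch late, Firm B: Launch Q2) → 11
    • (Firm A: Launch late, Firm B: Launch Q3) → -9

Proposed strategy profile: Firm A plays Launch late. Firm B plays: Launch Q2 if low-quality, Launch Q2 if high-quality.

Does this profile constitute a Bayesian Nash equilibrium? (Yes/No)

No

Firm A plays Launch late: E[Launch late] = 5/8·(8) + 3/8·(8) = 8; E[Launch early] = -7. Best-responding. ✓
Firm B (product quality low-quality), facing Launch late: Launch Q1 gives 11, Launch Q2 gives -4, Launch Q3 gives 1. Proposed Launch Q2 is not best — profitable deviation exists. ✗
Firm B (product quality high-quality), facing Launch late: Launch Q1 gives 5, Launch Q2 gives 11, Launch Q3 gives -9. Proposed Launch Q2 is best. ✓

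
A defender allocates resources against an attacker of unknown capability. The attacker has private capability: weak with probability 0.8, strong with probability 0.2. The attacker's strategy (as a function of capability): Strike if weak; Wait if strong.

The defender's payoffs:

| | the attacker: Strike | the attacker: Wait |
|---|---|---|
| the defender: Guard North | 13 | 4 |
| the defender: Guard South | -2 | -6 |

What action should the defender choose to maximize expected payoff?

Compute the defender's expected payoff for each action, taking the expectation over the attacker's type.
E[Guard North] = 0.8·(13) + 0.2·(4) = 11.2
E[Guard South] = 0.8·(-2) + 0.2·(-6) = -2.8
Best response: Guard North (11.2 is the largest).

Guard North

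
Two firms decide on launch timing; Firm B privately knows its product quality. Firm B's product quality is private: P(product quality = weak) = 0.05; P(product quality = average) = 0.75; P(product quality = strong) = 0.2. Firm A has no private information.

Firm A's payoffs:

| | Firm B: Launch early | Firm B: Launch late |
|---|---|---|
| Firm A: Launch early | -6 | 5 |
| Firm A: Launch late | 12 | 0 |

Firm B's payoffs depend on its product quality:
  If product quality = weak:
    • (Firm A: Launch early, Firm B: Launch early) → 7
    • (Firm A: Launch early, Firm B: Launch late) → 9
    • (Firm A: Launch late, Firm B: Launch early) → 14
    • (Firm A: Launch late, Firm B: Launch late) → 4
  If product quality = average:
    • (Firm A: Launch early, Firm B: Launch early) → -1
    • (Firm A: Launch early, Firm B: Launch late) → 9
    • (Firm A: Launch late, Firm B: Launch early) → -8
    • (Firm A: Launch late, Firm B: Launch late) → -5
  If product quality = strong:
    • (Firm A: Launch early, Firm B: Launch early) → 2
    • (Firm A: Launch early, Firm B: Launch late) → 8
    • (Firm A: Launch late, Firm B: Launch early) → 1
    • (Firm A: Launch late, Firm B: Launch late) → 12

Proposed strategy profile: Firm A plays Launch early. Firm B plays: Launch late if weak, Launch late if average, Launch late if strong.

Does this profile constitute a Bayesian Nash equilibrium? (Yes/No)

Yes

Firm A plays Launch early: E[Launch early] = 0.05·(5) + 0.75·(5) + 0.2·(5) = 5; E[Launch late] = 0. Best-responding. ✓
Firm B (product quality weak), facing Launch early: Launch early gives 7, Launch late gives 9. Proposed Launch late is best. ✓
Firm B (product quality average), facing Launch early: Launch early gives -1, Launch late gives 9. Proposed Launch late is best. ✓
Firm B (product quality strong), facing Launch early: Launch early gives 2, Launch late gives 8. Proposed Launch late is best. ✓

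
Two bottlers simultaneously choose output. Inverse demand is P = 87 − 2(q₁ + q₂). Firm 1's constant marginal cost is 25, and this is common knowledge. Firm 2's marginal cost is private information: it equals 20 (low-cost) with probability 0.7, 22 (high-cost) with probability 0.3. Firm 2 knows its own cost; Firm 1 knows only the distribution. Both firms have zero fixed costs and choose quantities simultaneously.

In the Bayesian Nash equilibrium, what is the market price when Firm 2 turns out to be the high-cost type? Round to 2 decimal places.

44.90

Type-c best response for Firm 2: q₂(c) = (87 − c)/4 − q₁/2.
Firm 1 maximizes expected profit; its first-order condition is 87 − 4q₁ − 2E[q₂] − 25 = 0.
Substituting E[q₂] and solving: E[c₂] = 20.6, so q₁ = (87 − 2·25 + 20.6)/6 = 9.6.
q₂(high-cost) = 11.45, so P = 87 − 2·(9.6 + 11.45) = 44.9.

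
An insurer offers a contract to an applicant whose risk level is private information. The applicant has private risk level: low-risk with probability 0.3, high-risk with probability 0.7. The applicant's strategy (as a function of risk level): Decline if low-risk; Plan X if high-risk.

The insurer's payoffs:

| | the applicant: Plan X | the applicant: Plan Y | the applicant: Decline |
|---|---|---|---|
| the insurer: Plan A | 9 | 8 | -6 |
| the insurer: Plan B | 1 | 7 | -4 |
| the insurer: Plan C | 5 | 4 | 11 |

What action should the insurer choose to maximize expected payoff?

Plan C

E[Plan A] = 0.3·(-6) + 0.7·(9) = 4.5
E[Plan B] = 0.3·(-4) + 0.7·(1) = -0.5
E[Plan C] = 0.3·(11) + 0.7·(5) = 6.8
Best response: Plan C (6.8 is the largest).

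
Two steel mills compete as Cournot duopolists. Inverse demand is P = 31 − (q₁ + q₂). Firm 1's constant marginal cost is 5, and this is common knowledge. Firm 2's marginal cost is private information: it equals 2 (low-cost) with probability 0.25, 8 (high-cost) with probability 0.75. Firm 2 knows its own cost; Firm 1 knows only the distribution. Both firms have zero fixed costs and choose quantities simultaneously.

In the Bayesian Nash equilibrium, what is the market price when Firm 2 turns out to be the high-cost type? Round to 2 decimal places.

14.92

Type-c best response for Firm 2: q₂(c) = (31 − c)/2 − q₁/2.
Firm 1 maximizes expected profit; its first-order condition is 31 − 2q₁ − E[q₂] − 5 = 0.
Substituting E[q₂] and solving: E[c₂] = 6.5, so q₁ = (31 − 2·5 + 6.5)/3 = 9.16667.
q₂(high-cost) = 6.91667, so P = 31 − (9.16667 + 6.91667) = 14.9167.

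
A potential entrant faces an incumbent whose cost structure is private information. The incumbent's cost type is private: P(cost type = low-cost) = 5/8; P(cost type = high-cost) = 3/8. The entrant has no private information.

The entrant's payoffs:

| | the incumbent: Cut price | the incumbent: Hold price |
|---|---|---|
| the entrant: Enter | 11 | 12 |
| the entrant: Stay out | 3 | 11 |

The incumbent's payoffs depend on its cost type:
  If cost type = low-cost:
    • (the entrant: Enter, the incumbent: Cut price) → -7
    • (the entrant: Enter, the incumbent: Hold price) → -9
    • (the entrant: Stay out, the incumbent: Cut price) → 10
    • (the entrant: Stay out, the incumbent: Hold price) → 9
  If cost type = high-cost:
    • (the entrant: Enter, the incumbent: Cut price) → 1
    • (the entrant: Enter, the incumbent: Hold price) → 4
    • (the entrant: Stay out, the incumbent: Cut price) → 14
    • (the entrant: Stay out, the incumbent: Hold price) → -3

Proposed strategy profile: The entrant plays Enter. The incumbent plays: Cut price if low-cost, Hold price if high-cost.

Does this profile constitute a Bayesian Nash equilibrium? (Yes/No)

A profile is a BNE iff every type of every player is best-responding given beliefs about the other side.
The entrant plays Enter: E[Enter] = 5/8·(11) + 3/8·(12) = 91/8; E[Stay out] = 6. Best-responding. ✓
The incumbent (cost type low-cost), facing Enter: Cut price gives -7, Hold price gives -9. Proposed Cut price is best. ✓
The incumbent (cost type high-cost), facing Enter: Cut price gives 1, Hold price gives 4. Proposed Hold price is best. ✓

Yes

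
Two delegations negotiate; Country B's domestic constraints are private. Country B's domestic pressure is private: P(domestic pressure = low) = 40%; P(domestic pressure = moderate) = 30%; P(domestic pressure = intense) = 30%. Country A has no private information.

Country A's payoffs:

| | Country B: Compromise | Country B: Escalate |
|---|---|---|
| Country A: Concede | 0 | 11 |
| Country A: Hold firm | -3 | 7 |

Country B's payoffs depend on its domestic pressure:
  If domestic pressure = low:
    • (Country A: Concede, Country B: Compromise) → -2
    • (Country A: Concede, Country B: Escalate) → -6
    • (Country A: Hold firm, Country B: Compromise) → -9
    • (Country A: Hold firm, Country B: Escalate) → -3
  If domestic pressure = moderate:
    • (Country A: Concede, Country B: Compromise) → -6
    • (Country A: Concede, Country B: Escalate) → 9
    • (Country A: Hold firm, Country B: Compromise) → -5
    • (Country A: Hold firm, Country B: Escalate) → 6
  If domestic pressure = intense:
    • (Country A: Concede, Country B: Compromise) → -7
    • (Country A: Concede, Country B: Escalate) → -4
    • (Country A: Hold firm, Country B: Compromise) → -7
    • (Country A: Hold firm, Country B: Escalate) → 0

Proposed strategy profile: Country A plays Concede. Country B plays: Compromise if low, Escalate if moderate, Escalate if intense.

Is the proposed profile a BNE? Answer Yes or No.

Yes

A profile is a BNE iff every type of every player is best-responding given beliefs about the other side.
Country A plays Concede: E[Concede] = 0.4·(0) + 0.3·(11) + 0.3·(11) = 6.6; E[Hold firm] = 3. Best-responding. ✓
Country B (domestic pressure low), facing Concede: Compromise gives -2, Escalate gives -6. Proposed Compromise is best. ✓
Country B (domestic pressure moderate), facing Concede: Compromise gives -6, Escalate gives 9. Proposed Escalate is best. ✓
Country B (domestic pressure intense), facing Concede: Compromise gives -7, Escalate gives -4. Proposed Escalate is best. ✓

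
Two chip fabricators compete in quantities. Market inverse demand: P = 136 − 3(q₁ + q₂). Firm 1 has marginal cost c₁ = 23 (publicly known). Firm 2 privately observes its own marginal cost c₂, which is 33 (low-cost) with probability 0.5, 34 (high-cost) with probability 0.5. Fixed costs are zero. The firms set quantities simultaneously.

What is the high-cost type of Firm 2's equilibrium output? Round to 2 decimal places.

10.14

Firm 2 with cost c maximizes (136 − 3(q₁+q₂) − c)·q₂, giving q₂(c) = (136 − c − 3q₁)/6.
E[c₂] = 0.5·33 + 0.5·34 = 33.5
Firm 1's FOC against E[q₂] yields q₁ = (136 − 2·23 + E[c₂])/9 = (136 − 46 + 33.5)/9 = 13.7222.
q₂(high-cost) = (136 − 34 − 3·13.7222)/6 = 10.1389.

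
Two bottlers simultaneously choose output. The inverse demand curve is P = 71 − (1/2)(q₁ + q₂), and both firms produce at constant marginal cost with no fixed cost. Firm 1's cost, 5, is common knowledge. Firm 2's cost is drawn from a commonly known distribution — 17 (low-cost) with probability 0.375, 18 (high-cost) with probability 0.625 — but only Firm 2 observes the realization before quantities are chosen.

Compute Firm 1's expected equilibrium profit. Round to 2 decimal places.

1373.75

Each type of Firm 2 best-responds to q₁; Firm 1 best-responds to the expected q₂ over Firm 2's types.
Firm 2 with cost c maximizes (71 − (1/2)(q₁+q₂) − c)·q₂, giving q₂(c) = (71 − c − (1/2)q₁).
E[c₂] = 0.375·17 + 0.625·18 = 17.625
Firm 1's FOC against E[q₂] yields q₁ = (71 − 2·5 + E[c₂])/(3/2) = (71 − 10 + 17.625)/(3/2) = 52.4167.
E[P] = 71 − (1/2)·(q₁ + E[q₂]) = 31.2083; Firm 1's expected profit = (E[P] − 5)·q₁ = (31.2083 − 5)·52.4167 = 1373.75.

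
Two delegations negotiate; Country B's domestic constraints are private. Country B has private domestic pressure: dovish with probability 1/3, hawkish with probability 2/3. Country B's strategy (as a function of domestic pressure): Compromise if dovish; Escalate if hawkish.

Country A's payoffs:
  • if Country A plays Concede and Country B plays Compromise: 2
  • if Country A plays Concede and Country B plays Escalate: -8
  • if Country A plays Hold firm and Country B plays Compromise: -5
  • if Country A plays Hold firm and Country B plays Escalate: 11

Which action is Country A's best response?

E[Concede] = 1/3·(2) + 2/3·(-8) = -14/3
E[Hold firm] = 1/3·(-5) + 2/3·(11) = 17/3
Best response: Hold firm (17/3 is the largest).

Hold firm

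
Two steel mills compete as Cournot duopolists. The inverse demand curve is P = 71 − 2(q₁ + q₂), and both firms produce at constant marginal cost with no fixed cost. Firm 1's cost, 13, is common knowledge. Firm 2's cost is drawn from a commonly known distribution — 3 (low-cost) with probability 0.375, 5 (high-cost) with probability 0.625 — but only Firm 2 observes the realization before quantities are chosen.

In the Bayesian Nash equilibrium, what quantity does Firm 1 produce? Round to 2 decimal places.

Type-c best response for Firm 2: q₂(c) = (71 − c)/4 − q₁/2.
Firm 1 maximizes expected profit; its first-order condition is 71 − 4q₁ − 2E[q₂] − 13 = 0.
Substituting E[q₂] and solving: E[c₂] = 4.25, so q₁ = (71 − 2·13 + 4.25)/6 = 8.20833.

8.21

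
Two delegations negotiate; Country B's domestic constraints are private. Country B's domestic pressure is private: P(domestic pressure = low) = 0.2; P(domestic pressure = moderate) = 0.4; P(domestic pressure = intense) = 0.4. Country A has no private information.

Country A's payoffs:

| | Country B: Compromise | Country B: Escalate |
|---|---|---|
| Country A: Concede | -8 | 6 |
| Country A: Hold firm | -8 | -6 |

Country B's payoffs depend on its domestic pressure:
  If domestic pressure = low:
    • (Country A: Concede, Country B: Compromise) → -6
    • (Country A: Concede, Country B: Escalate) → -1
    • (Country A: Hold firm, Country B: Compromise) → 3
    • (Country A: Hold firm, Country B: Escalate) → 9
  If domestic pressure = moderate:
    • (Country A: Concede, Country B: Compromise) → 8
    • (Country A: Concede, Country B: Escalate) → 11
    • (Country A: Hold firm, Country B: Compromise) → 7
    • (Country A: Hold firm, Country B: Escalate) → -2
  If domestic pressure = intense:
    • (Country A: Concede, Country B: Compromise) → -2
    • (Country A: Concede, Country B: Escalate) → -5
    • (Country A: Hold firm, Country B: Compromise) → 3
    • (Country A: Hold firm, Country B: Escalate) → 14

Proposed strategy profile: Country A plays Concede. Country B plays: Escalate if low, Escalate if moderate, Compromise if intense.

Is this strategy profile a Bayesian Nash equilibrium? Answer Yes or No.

Yes

Country A plays Concede: E[Concede] = 0.2·(6) + 0.4·(6) + 0.4·(-8) = 0.4; E[Hold firm] = -6.8. Best-responding. ✓
Country B (domestic pressure low), facing Concede: Compromise gives -6, Escalate gives -1. Proposed Escalate is best. ✓
Country B (domestic pressure moderate), facing Concede: Compromise gives 8, Escalate gives 11. Proposed Escalate is best. ✓
Country B (domestic pressure intense), facing Concede: Compromise gives -2, Escalate gives -5. Proposed Compromise is best. ✓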